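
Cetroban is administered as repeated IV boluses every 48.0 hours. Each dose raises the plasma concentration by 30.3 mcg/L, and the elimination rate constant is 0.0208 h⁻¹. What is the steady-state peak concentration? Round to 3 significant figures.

48.0 mcg/L

Fraction remaining after one interval: e^(−kτ) = e^(−0.02080 × 48.0) = 0.3685
R = 1 / (1 − 0.3685) = 1.583
Css,max = 30.3 × 1.583 ≈ 48.0 mcg/L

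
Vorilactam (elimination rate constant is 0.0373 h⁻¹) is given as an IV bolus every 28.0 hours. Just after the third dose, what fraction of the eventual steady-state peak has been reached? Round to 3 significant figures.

0.956

f_n = 1 − e^(−nkτ) = 1 − e^(−3 × 0.03730 × 28.0) = 1 − e^(−3.133) = 1 − 0.04358 ≈ 0.956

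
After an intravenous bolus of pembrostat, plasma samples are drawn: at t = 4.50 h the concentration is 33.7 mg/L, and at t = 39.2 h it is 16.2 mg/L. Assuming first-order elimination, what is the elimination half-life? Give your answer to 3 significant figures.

k = ln(C₁/C₂) / (t₂ − t₁) = ln(33.7/16.2) / (39.2 − 4.50)
  = 0.7325 / 34.70 = 0.02111 h⁻¹
t½ = ln 2 / k = ln 2 / 0.02111 ≈ 32.8 hours

32.8 hours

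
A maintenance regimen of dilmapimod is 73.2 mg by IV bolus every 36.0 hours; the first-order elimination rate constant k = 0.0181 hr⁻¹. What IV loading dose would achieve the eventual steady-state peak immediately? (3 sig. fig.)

Accumulation ratio R = 1 / (1 − e^(−kτ)) = 1 / (1 − e^(−0.01810×36.0)) = 1 / (1 − 0.5212) = 2.089
Loading dose = maintenance dose × R = 73.2 × 2.089 ≈ 153 mg

153 mg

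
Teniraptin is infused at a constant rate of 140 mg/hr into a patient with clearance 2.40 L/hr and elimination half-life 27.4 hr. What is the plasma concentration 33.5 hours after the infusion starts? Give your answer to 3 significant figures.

33.3 mg/L

Css = rate / CL = 140 / 2.40 = 58.33 mg/L
k = ln 2 / 27.4 = 0.02530 hr⁻¹
C(t) = Css (1 − e^(−kt)) = 58.33 × (1 − e^(−0.8475)) = 58.33 × 0.5715 ≈ 33.3 mg/L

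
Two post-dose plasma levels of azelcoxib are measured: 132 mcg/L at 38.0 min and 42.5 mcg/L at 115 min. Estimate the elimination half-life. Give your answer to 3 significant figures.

k = ln(C₁/C₂) / (t₂ − t₁) = ln(132/42.5) / (115 − 38.0)
  = 1.133 / 77.00 = 0.01472 min⁻¹
t½ = ln 2 / k = ln 2 / 0.01472 ≈ 47.1 minutes

47.1 minutes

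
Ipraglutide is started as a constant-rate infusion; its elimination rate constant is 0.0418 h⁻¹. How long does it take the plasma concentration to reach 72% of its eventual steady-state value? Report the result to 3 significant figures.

30.5 hours

f = 1 − e^(−kt)  ⇒  t = −ln(1 − f) / k
t = −ln(1 − 0.72) / 0.04180 = 1.273 / 0.04180 ≈ 30.5 hours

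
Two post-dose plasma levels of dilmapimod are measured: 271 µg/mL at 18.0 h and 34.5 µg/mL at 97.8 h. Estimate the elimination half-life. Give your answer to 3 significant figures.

k = ln(C₁/C₂) / (t₂ − t₁) = ln(271/34.5) / (97.8 − 18.0)
  = 2.061 / 79.80 = 0.02583 h⁻¹
t½ = ln 2 / k = ln 2 / 0.02583 ≈ 26.8 hours

26.8 hours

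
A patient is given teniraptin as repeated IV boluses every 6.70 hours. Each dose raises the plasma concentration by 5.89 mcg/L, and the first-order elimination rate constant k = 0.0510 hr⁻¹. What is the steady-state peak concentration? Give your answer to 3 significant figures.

20.3 mcg/L

Fraction remaining after one interval: e^(−kτ) = e^(−0.05100 × 6.70) = 0.7106
R = 1 / (1 − 0.7106) = 3.455
Css,max = 5.89 × 3.455 ≈ 20.3 mcg/L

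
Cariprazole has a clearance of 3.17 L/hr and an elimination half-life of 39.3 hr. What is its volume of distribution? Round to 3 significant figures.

k = ln 2 / t½ = ln 2 / 39.3 = 0.01764 hr⁻¹
V = CL / k = 3.17 / 0.01764 ≈ 180 L

180 L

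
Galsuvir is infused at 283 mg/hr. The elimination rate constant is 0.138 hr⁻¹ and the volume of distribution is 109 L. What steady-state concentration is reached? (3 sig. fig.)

CL = k · V = 0.138 × 109 = 15.04 L/hr
Css = rate / CL = 283 / 15.04 ≈ 18.8 mg/L

18.8 mg/L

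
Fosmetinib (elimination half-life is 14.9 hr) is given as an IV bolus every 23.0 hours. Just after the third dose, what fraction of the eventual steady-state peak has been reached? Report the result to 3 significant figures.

k = ln 2 / 14.9 = 0.04652 hr⁻¹
f_n = 1 − e^(−nkτ) = 1 − e^(−3 × 0.04652 × 23.0) = 1 − e^(−3.210) = 1 − 0.04036 ≈ 0.960

0.960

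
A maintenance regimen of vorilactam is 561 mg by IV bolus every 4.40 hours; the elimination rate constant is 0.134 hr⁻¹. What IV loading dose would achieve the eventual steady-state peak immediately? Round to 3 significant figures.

1260 mg

Accumulation ratio R = 1 / (1 − e^(−kτ)) = 1 / (1 − e^(−0.1340×4.40)) = 1 / (1 − 0.5545) = 2.245
Loading dose = maintenance dose × R = 561 × 2.245 ≈ 1260 mg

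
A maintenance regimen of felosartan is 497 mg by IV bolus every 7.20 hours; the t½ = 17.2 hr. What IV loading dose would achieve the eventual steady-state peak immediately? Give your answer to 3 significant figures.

k = ln 2 / 17.2 = 0.04030 hr⁻¹
Accumulation ratio R = 1 / (1 − e^(−kτ)) = 1 / (1 − e^(−0.04030×7.20)) = 1 / (1 − 0.7481) = 3.971
Loading dose = maintenance dose × R = 497 × 3.971 ≈ 1970 mg

1970 mg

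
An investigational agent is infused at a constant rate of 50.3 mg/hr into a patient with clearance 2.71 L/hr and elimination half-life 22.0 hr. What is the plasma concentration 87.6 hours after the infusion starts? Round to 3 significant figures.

Css = rate / CL = 50.3 / 2.71 = 18.56 µg/mL
k = ln 2 / 22.0 = 0.03151 hr⁻¹
C(t) = Css (1 − e^(−kt)) = 18.56 × (1 − e^(−2.760)) = 18.56 × 0.9367 ≈ 17.4 µg/mL

17.4 µg/mL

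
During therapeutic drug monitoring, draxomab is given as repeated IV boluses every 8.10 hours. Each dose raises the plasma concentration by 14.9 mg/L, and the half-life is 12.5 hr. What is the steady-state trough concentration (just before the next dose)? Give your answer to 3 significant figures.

k = ln 2 / 12.5 = 0.05545 hr⁻¹
Fraction remaining after one interval: e^(−kτ) = e^(−0.05545 × 8.10) = 0.6382
R = 1 / (1 − 0.6382) = 2.764
Css,max = 14.9 × 2.764 = 41.18 mg/L
Css,min = Css,max × e^(−kτ) = 41.18 × 0.6382 ≈ 26.3 mg/L

26.3 mg/L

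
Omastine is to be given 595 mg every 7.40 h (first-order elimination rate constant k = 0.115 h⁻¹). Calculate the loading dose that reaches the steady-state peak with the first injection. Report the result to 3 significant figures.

1040 mg

Accumulation ratio R = 1 / (1 − e^(−kτ)) = 1 / (1 − e^(−0.1150×7.40)) = 1 / (1 − 0.4270) = 1.745
Loading dose = maintenance dose × R = 595 × 1.745 ≈ 1040 mg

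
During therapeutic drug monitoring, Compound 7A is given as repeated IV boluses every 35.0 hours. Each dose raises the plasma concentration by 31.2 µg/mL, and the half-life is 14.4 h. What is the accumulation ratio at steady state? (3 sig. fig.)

1.23

k = ln 2 / 14.4 = 0.04814 h⁻¹
Fraction remaining after one interval: e^(−kτ) = e^(−0.04814 × 35.0) = 0.1855
R = 1 / (1 − 0.1855) = 1 / 0.8145 ≈ 1.23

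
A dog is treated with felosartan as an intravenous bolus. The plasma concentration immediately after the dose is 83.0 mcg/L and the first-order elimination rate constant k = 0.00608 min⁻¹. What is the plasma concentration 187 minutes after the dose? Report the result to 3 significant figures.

C(t) = C₀ e^(−kt) = 83.0 × e^(−0.006080 × 187) = 83.0 × e^(−1.137) = 83.0 × 0.3208 ≈ 26.6 mcg/L

26.6 mcg/L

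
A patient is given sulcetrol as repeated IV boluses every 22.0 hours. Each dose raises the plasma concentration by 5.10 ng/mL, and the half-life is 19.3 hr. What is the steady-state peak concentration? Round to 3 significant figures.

9.34 ng/mL

k = ln 2 / 19.3 = 0.03591 hr⁻¹
Fraction remaining after one interval: e^(−kτ) = e^(−0.03591 × 22.0) = 0.4538
R = 1 / (1 − 0.4538) = 1.831
Css,max = 5.10 × 1.831 ≈ 9.34 ng/mL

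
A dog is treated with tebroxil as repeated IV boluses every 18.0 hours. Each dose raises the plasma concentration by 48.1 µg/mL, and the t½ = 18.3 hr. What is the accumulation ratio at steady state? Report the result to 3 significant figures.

2.02

k = ln 2 / 18.3 = 0.03788 hr⁻¹
Fraction remaining after one interval: e^(−kτ) = e^(−0.03788 × 18.0) = 0.5057
R = 1 / (1 − 0.5057) = 1 / 0.4943 ≈ 2.02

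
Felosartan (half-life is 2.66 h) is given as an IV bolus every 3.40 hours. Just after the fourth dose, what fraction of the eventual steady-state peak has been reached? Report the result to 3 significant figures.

0.971

k = ln 2 / 2.66 = 0.2606 h⁻¹
f_n = 1 − e^(−nkτ) = 1 − e^(−4 × 0.2606 × 3.40) = 1 − e^(−3.544) = 1 − 0.02890 ≈ 0.971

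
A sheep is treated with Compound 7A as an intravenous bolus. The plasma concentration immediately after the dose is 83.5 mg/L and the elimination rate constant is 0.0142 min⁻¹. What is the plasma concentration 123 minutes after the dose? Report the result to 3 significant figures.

C(t) = C₀ e^(−kt) = 83.5 × e^(−0.01420 × 123) = 83.5 × e^(−1.747) = 83.5 × 0.1744 ≈ 14.6 mg/L

14.6 mg/L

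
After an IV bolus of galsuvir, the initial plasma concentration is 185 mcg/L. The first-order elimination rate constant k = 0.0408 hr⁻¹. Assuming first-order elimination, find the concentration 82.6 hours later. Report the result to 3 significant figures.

6.36 mcg/L

C(t) = C₀ e^(−kt) = 185 × e^(−0.04080 × 82.6) = 185 × e^(−3.370) = 185 × 0.03439 ≈ 6.36 mcg/L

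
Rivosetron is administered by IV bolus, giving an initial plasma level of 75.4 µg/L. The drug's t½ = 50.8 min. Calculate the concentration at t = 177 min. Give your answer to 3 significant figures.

6.74 µg/L

k = ln 2 / 50.8 = 0.01364 min⁻¹
C(t) = C₀ e^(−kt) = 75.4 × e^(−0.01364 × 177) = 75.4 × e^(−2.415) = 75.4 × 0.08936 ≈ 6.74 µg/L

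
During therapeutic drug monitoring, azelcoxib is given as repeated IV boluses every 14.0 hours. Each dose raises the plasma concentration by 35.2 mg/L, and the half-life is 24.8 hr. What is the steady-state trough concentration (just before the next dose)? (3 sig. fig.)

73.5 mg/L

k = ln 2 / 24.8 = 0.02795 hr⁻¹
Fraction remaining after one interval: e^(−kτ) = e^(−0.02795 × 14.0) = 0.6762
R = 1 / (1 − 0.6762) = 3.088
Css,max = 35.2 × 3.088 = 108.7 mg/L
Css,min = Css,max × e^(−kτ) = 108.7 × 0.6762 ≈ 73.5 mg/L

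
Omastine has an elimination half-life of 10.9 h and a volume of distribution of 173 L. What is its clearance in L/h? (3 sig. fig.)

11.0 L/h

k = ln 2 / t½ = ln 2 / 10.9 = 0.06359 h⁻¹
CL = k · V = 0.06359 × 173 ≈ 11.0 L/h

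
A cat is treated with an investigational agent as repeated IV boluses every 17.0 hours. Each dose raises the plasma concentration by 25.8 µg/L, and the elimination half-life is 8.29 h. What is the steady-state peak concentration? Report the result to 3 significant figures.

34.0 µg/L

k = ln 2 / 8.29 = 0.08361 h⁻¹
Fraction remaining after one interval: e^(−kτ) = e^(−0.08361 × 17.0) = 0.2414
R = 1 / (1 − 0.2414) = 1.318
Css,max = 25.8 × 1.318 ≈ 34.0 µg/L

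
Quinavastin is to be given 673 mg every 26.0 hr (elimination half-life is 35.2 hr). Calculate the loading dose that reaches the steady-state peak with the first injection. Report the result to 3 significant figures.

k = ln 2 / 35.2 = 0.01969 hr⁻¹
Accumulation ratio R = 1 / (1 − e^(−kτ)) = 1 / (1 − e^(−0.01969×26.0)) = 1 / (1 − 0.5993) = 2.496
Loading dose = maintenance dose × R = 673 × 2.496 ≈ 1680 mg

1680 mg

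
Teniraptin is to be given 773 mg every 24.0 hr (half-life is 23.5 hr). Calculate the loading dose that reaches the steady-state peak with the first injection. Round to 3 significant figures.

1520 mg

k = ln 2 / 23.5 = 0.02950 hr⁻¹
Accumulation ratio R = 1 / (1 − e^(−kτ)) = 1 / (1 − e^(−0.02950×24.0)) = 1 / (1 − 0.4927) = 1.971
Loading dose = maintenance dose × R = 773 × 1.971 ≈ 1520 mg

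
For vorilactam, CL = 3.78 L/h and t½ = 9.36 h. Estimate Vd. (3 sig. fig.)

k = ln 2 / t½ = ln 2 / 9.36 = 0.07405 h⁻¹
V = CL / k = 3.78 / 0.07405 ≈ 51.0 L

51.0 L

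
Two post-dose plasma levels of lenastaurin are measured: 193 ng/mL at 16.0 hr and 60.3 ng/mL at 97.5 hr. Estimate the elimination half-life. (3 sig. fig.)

k = ln(C₁/C₂) / (t₂ − t₁) = ln(193/60.3) / (97.5 − 16.0)
  = 1.163 / 81.50 = 0.01427 hr⁻¹
t½ = ln 2 / k = ln 2 / 0.01427 ≈ 48.6 hours

48.6 hours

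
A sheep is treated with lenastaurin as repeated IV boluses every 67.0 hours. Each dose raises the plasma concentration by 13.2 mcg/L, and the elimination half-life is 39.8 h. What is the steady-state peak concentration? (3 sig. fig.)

k = ln 2 / 39.8 = 0.01742 h⁻¹
Fraction remaining after one interval: e^(−kτ) = e^(−0.01742 × 67.0) = 0.3113
R = 1 / (1 − 0.3113) = 1.452
Css,max = 13.2 × 1.452 ≈ 19.2 mcg/L

19.2 mcg/L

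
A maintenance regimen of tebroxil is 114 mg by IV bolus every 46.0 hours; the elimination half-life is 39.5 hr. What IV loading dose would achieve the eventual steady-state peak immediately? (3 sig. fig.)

206 mg

k = ln 2 / 39.5 = 0.01755 hr⁻¹
Accumulation ratio R = 1 / (1 − e^(−kτ)) = 1 / (1 − e^(−0.01755×46.0)) = 1 / (1 − 0.4461) = 1.805
Loading dose = maintenance dose × R = 114 × 1.805 ≈ 206 mg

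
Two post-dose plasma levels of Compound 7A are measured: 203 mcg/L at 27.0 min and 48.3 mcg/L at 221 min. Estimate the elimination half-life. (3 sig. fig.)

93.7 minutes

k = ln(C₁/C₂) / (t₂ − t₁) = ln(203/48.3) / (221 − 27.0)
  = 1.436 / 194.0 = 0.007401 min⁻¹
t½ = ln 2 / k = ln 2 / 0.007401 ≈ 93.7 minutes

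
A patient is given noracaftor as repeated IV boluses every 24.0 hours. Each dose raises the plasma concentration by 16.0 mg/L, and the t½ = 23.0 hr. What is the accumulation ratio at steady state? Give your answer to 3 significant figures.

k = ln 2 / 23.0 = 0.03014 hr⁻¹
Fraction remaining after one interval: e^(−kτ) = e^(−0.03014 × 24.0) = 0.4852
R = 1 / (1 − 0.4852) = 1 / 0.5148 ≈ 1.94

1.94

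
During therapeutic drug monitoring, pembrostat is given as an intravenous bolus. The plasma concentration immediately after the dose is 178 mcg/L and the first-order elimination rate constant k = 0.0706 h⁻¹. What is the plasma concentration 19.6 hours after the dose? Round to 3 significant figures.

44.6 mcg/L

C(t) = C₀ e^(−kt) = 178 × e^(−0.07060 × 19.6) = 178 × e^(−1.384) = 178 × 0.2506 ≈ 44.6 mcg/L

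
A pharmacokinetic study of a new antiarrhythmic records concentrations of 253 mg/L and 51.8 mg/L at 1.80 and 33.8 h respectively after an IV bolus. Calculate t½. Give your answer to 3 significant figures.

14.0 hours

k = ln(C₁/C₂) / (t₂ − t₁) = ln(253/51.8) / (33.8 − 1.80)
  = 1.586 / 32.00 = 0.04956 h⁻¹
t½ = ln 2 / k = ln 2 / 0.04956 ≈ 14.0 hours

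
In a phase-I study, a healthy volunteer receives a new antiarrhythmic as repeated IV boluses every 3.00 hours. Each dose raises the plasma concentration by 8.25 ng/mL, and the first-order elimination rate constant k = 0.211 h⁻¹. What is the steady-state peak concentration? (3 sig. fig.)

17.6 ng/mL

Fraction remaining after one interval: e^(−kτ) = e^(−0.2110 × 3.00) = 0.5310
R = 1 / (1 − 0.5310) = 2.132
Css,max = 8.25 × 2.132 ≈ 17.6 ng/mL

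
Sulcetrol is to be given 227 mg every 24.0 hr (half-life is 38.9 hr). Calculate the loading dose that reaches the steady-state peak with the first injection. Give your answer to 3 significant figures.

652 mg

k = ln 2 / 38.9 = 0.01782 hr⁻¹
Accumulation ratio R = 1 / (1 − e^(−kτ)) = 1 / (1 − e^(−0.01782×24.0)) = 1 / (1 − 0.6520) = 2.874
Loading dose = maintenance dose × R = 227 × 2.874 ≈ 652 mg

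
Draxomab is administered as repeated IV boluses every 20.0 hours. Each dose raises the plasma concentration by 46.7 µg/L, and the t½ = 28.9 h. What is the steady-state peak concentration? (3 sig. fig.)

k = ln 2 / 28.9 = 0.02398 h⁻¹
Fraction remaining after one interval: e^(−kτ) = e^(−0.02398 × 20.0) = 0.6190
R = 1 / (1 − 0.6190) = 2.625
Css,max = 46.7 × 2.625 ≈ 123 µg/L

123 µg/L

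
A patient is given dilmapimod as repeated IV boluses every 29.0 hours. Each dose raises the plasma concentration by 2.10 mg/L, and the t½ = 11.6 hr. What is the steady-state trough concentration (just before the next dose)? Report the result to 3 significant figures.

0.451 mg/L

k = ln 2 / 11.6 = 0.05975 hr⁻¹
Fraction remaining after one interval: e^(−kτ) = e^(−0.05975 × 29.0) = 0.1768
R = 1 / (1 − 0.1768) = 1.215
Css,max = 2.10 × 1.215 = 2.551 mg/L
Css,min = Css,max × e^(−kτ) = 2.551 × 0.1768 ≈ 0.451 mg/L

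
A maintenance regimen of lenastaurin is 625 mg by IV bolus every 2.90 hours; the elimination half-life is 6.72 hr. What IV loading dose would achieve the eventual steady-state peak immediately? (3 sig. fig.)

k = ln 2 / 6.72 = 0.1031 hr⁻¹
Accumulation ratio R = 1 / (1 − e^(−kτ)) = 1 / (1 − e^(−0.1031×2.90)) = 1 / (1 − 0.7415) = 3.868
Loading dose = maintenance dose × R = 625 × 3.868 ≈ 2420 mg

2420 mg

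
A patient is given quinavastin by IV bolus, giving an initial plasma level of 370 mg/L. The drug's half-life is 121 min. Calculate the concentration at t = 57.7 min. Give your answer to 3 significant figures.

k = ln 2 / 121 = 0.005728 min⁻¹
C(t) = C₀ e^(−kt) = 370 × e^(−0.005728 × 57.7) = 370 × e^(−0.3305) = 370 × 0.7185 ≈ 266 mg/L

266 mg/L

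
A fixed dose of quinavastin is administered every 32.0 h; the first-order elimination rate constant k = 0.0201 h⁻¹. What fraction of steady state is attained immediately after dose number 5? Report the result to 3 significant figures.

0.960

f_n = 1 − e^(−nkτ) = 1 − e^(−5 × 0.02010 × 32.0) = 1 − e^(−3.216) = 1 − 0.04012 ≈ 0.960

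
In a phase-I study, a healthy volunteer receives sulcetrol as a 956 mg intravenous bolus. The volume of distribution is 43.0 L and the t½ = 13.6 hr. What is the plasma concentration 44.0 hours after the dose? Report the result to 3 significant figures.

2.36 µg/mL

C₀ = dose / V = 956 / 43.0 = 22.23 µg/mL
k = ln 2 / 13.6 = 0.05097 hr⁻¹
C(t) = C₀ e^(−kt) = 22.23 × e^(−0.05097 × 44.0) = 22.23 × e^(−2.243) = 22.23 × 0.1062 ≈ 2.36 µg/mL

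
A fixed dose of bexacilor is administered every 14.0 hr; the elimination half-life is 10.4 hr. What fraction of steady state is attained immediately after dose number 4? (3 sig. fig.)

0.976

k = ln 2 / 10.4 = 0.06665 hr⁻¹
f_n = 1 − e^(−nkτ) = 1 − e^(−4 × 0.06665 × 14.0) = 1 − e^(−3.732) = 1 − 0.02394 ≈ 0.976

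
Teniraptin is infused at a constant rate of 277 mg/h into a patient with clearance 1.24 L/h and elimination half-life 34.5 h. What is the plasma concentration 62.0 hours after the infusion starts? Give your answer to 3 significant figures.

Css = rate / CL = 277 / 1.24 = 223.4 mg/L
k = ln 2 / 34.5 = 0.02009 h⁻¹
C(t) = Css (1 − e^(−kt)) = 223.4 × (1 − e^(−1.246)) = 223.4 × 0.7122 ≈ 159 mg/L

159 mg/L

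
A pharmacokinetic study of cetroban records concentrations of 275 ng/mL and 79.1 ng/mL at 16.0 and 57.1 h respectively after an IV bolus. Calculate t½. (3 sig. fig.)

k = ln(C₁/C₂) / (t₂ − t₁) = ln(275/79.1) / (57.1 − 16.0)
  = 1.246 / 41.10 = 0.03032 h⁻¹
t½ = ln 2 / k = ln 2 / 0.03032 ≈ 22.9 hours

22.9 hours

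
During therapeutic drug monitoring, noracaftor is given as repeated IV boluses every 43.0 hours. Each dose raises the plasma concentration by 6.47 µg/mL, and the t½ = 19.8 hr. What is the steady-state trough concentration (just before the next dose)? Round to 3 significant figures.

1.85 µg/mL

k = ln 2 / 19.8 = 0.03501 hr⁻¹
Fraction remaining after one interval: e^(−kτ) = e^(−0.03501 × 43.0) = 0.2219
R = 1 / (1 − 0.2219) = 1.285
Css,max = 6.47 × 1.285 = 8.316 µg/mL
Css,min = Css,max × e^(−kτ) = 8.316 × 0.2219 ≈ 1.85 µg/mL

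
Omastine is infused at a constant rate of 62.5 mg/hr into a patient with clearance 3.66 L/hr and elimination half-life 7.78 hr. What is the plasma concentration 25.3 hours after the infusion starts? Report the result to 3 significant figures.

Css = rate / CL = 62.5 / 3.66 = 17.08 µg/mL
k = ln 2 / 7.78 = 0.08909 hr⁻¹
C(t) = Css (1 − e^(−kt)) = 17.08 × (1 − e^(−2.254)) = 17.08 × 0.8950 ≈ 15.3 µg/mL

15.3 µg/mL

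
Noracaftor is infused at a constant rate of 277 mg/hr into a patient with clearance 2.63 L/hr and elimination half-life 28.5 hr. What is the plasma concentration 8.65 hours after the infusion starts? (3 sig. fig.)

Css = rate / CL = 277 / 2.63 = 105.3 mg/L
k = ln 2 / 28.5 = 0.02432 hr⁻¹
C(t) = Css (1 − e^(−kt)) = 105.3 × (1 − e^(−0.2104)) = 105.3 × 0.1897 ≈ 20.0 mg/L

20.0 mg/L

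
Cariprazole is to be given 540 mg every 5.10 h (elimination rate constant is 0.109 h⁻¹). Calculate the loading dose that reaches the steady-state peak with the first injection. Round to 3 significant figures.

Accumulation ratio R = 1 / (1 − e^(−kτ)) = 1 / (1 − e^(−0.1090×5.10)) = 1 / (1 − 0.5736) = 2.345
Loading dose = maintenance dose × R = 540 × 2.345 ≈ 1270 mg

1270 mg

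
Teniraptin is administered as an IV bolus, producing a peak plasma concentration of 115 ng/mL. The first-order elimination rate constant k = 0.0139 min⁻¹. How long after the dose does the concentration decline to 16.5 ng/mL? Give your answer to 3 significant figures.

C(t) = C₀ e^(−kt)  ⇒  t = ln(C₀/C) / k
t = ln(115/16.5) / 0.01390 = 1.942 / 0.01390 ≈ 140 minutes

140 minutes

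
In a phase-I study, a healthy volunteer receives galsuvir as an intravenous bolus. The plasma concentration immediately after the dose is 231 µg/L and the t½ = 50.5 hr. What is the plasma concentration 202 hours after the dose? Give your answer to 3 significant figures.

k = ln 2 / 50.5 = 0.01373 hr⁻¹
C(t) = C₀ e^(−kt) = 231 × e^(−0.01373 × 202) = 231 × e^(−2.773) = 231 × 0.06250 ≈ 14.4 µg/L

14.4 µg/L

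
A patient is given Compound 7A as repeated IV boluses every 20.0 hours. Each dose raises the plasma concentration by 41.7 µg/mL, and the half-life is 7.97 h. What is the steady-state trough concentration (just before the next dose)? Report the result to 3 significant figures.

8.88 µg/mL

k = ln 2 / 7.97 = 0.08697 h⁻¹
Fraction remaining after one interval: e^(−kτ) = e^(−0.08697 × 20.0) = 0.1756
R = 1 / (1 − 0.1756) = 1.213
Css,max = 41.7 × 1.213 = 50.58 µg/mL
Css,min = Css,max × e^(−kτ) = 50.58 × 0.1756 ≈ 8.88 µg/mL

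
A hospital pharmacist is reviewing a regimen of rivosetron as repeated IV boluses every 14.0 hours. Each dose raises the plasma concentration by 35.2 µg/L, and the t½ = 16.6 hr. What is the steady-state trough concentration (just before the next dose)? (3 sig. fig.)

44.3 µg/L

k = ln 2 / 16.6 = 0.04176 hr⁻¹
Fraction remaining after one interval: e^(−kτ) = e^(−0.04176 × 14.0) = 0.5573
R = 1 / (1 − 0.5573) = 2.259
Css,max = 35.2 × 2.259 = 79.52 µg/L
Css,min = Css,max × e^(−kτ) = 79.52 × 0.5573 ≈ 44.3 µg/L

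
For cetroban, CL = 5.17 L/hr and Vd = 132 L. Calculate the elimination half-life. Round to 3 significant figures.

k = CL / V = 5.17 / 132 = 0.03917 hr⁻¹
t½ = ln 2 / k = ln 2 / 0.03917 ≈ 17.7 hours

17.7 hours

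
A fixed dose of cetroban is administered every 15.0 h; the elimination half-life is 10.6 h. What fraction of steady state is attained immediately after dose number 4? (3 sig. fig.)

0.980

k = ln 2 / 10.6 = 0.06539 h⁻¹
f_n = 1 − e^(−nkτ) = 1 − e^(−4 × 0.06539 × 15.0) = 1 − e^(−3.923) = 1 − 0.01977 ≈ 0.980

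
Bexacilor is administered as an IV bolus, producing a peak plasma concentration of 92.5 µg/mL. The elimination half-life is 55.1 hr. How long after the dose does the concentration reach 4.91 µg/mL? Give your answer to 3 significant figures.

233 hours

k = ln 2 / 55.1 = 0.01258 hr⁻¹
C(t) = C₀ e^(−kt)  ⇒  t = ln(C₀/C) / k
t = ln(92.5/4.91) / 0.01258 = 2.936 / 0.01258 ≈ 233 hours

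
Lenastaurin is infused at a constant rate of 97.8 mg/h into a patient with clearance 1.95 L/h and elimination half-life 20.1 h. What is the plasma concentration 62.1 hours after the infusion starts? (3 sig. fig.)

44.3 mg/L

Css = rate / CL = 97.8 / 1.95 = 50.15 mg/L
k = ln 2 / 20.1 = 0.03448 h⁻¹
C(t) = Css (1 − e^(−kt)) = 50.15 × (1 − e^(−2.142)) = 50.15 × 0.8825 ≈ 44.3 mg/L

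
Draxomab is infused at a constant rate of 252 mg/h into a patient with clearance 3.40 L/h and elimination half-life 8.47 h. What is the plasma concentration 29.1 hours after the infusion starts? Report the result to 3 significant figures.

67.3 mg/L

Css = rate / CL = 252 / 3.40 = 74.12 mg/L
k = ln 2 / 8.47 = 0.08184 h⁻¹
C(t) = Css (1 − e^(−kt)) = 74.12 × (1 − e^(−2.381)) = 74.12 × 0.9076 ≈ 67.3 mg/L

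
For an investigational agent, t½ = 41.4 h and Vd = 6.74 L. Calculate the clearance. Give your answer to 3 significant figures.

0.113 L/h

k = ln 2 / t½ = ln 2 / 41.4 = 0.01674 h⁻¹
CL = k · V = 0.01674 × 6.74 ≈ 0.113 L/h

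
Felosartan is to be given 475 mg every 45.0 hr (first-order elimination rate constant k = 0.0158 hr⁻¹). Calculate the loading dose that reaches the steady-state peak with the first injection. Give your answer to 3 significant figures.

933 mg

Accumulation ratio R = 1 / (1 − e^(−kτ)) = 1 / (1 − e^(−0.01580×45.0)) = 1 / (1 − 0.4912) = 1.965
Loading dose = maintenance dose × R = 475 × 1.965 ≈ 933 mg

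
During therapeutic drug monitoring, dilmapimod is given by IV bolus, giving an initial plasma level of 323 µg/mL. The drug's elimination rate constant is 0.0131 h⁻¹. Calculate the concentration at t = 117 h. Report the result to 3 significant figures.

69.8 µg/mL

C(t) = C₀ e^(−kt) = 323 × e^(−0.01310 × 117) = 323 × e^(−1.533) = 323 × 0.2160 ≈ 69.8 µg/mL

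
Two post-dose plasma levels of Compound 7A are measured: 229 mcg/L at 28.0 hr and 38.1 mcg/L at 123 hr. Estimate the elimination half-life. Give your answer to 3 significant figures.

36.7 hours

k = ln(C₁/C₂) / (t₂ − t₁) = ln(229/38.1) / (123 − 28.0)
  = 1.794 / 95.00 = 0.01888 hr⁻¹
t½ = ln 2 / k = ln 2 / 0.01888 ≈ 36.7 hours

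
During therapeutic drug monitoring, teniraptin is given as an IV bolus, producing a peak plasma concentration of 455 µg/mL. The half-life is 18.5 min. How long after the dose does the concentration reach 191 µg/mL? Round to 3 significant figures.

k = ln 2 / 18.5 = 0.03747 min⁻¹
C(t) = C₀ e^(−kt)  ⇒  t = ln(C₀/C) / k
t = ln(455/191) / 0.03747 = 0.8680 / 0.03747 ≈ 23.2 minutes

23.2 minutes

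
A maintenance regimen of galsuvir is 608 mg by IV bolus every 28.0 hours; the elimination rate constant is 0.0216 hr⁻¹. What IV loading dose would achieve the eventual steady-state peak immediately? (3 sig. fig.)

Accumulation ratio R = 1 / (1 − e^(−kτ)) = 1 / (1 − e^(−0.02160×28.0)) = 1 / (1 − 0.5462) = 2.204
Loading dose = maintenance dose × R = 608 × 2.204 ≈ 1340 mg

1340 mg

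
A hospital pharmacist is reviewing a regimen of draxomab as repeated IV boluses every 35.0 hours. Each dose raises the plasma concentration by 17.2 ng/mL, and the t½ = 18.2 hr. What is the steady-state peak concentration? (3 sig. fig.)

k = ln 2 / 18.2 = 0.03809 hr⁻¹
Fraction remaining after one interval: e^(−kτ) = e^(−0.03809 × 35.0) = 0.2637
R = 1 / (1 − 0.2637) = 1.358
Css,max = 17.2 × 1.358 ≈ 23.4 ng/mL

23.4 ng/mL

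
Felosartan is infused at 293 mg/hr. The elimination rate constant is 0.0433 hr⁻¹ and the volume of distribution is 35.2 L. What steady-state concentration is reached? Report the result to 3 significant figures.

192 µg/mL

CL = k · V = 0.0433 × 35.2 = 1.524 L/hr
Css = rate / CL = 293 / 1.524 ≈ 192 µg/mL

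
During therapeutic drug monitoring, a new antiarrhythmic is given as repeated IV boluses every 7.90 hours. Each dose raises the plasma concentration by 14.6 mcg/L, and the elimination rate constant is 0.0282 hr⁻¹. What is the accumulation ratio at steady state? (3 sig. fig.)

5.01

Fraction remaining after one interval: e^(−kτ) = e^(−0.02820 × 7.90) = 0.8003
R = 1 / (1 − 0.8003) = 1 / 0.1997 ≈ 5.01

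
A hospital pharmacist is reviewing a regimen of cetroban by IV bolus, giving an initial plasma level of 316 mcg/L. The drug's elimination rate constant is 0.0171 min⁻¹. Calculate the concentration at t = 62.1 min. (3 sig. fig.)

109 mcg/L

C(t) = C₀ e^(−kt) = 316 × e^(−0.01710 × 62.1) = 316 × e^(−1.062) = 316 × 0.3458 ≈ 109 mcg/L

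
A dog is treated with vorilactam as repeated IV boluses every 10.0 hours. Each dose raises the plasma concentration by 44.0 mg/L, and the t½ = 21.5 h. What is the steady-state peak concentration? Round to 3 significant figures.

k = ln 2 / 21.5 = 0.03224 h⁻¹
Fraction remaining after one interval: e^(−kτ) = e^(−0.03224 × 10.0) = 0.7244
R = 1 / (1 − 0.7244) = 3.629
Css,max = 44.0 × 3.629 ≈ 160 mg/L

160 mg/L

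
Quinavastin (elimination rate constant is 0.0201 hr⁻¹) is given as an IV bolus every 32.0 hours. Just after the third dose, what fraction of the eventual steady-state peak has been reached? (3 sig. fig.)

f_n = 1 − e^(−nkτ) = 1 − e^(−3 × 0.02010 × 32.0) = 1 − e^(−1.930) = 1 − 0.1452 ≈ 0.855

0.855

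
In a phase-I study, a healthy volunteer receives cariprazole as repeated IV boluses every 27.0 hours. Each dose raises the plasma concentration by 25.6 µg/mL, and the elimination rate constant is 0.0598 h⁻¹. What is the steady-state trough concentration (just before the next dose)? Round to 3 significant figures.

6.36 µg/mL

Fraction remaining after one interval: e^(−kτ) = e^(−0.05980 × 27.0) = 0.1990
R = 1 / (1 − 0.1990) = 1.248
Css,max = 25.6 × 1.248 = 31.96 µg/mL
Css,min = Css,max × e^(−kτ) = 31.96 × 0.1990 ≈ 6.36 µg/mL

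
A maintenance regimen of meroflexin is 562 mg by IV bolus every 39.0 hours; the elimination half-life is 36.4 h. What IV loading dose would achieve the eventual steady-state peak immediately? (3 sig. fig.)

1070 mg

k = ln 2 / 36.4 = 0.01904 h⁻¹
Accumulation ratio R = 1 / (1 − e^(−kτ)) = 1 / (1 − e^(−0.01904×39.0)) = 1 / (1 − 0.4758) = 1.908
Loading dose = maintenance dose × R = 562 × 1.908 ≈ 1070 mg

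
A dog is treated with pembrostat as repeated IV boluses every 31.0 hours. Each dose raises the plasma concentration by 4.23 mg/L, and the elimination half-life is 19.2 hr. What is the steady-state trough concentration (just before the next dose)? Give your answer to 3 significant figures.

2.05 mg/L

k = ln 2 / 19.2 = 0.03610 hr⁻¹
Fraction remaining after one interval: e^(−kτ) = e^(−0.03610 × 31.0) = 0.3266
R = 1 / (1 − 0.3266) = 1.485
Css,max = 4.23 × 1.485 = 6.281 mg/L
Css,min = Css,max × e^(−kτ) = 6.281 × 0.3266 ≈ 2.05 mg/L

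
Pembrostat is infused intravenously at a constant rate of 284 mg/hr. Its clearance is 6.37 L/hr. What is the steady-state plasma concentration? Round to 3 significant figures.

Css = infusion rate / CL = 284 / 6.37 ≈ 44.6 µg/mL

44.6 µg/mL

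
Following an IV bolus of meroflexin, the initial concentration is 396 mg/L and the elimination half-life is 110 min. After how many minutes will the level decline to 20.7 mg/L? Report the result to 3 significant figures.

468 minutes

k = ln 2 / 110 = 0.006301 min⁻¹
C(t) = C₀ e^(−kt)  ⇒  t = ln(C₀/C) / k
t = ln(396/20.7) / 0.006301 = 2.951 / 0.006301 ≈ 468 minutes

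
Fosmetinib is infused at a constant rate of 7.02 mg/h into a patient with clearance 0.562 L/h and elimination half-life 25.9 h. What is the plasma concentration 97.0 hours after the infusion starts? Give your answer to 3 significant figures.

11.6 mg/L

Css = rate / CL = 7.02 / 0.562 = 12.49 mg/L
k = ln 2 / 25.9 = 0.02676 h⁻¹
C(t) = Css (1 − e^(−kt)) = 12.49 × (1 − e^(−2.596)) = 12.49 × 0.9254 ≈ 11.6 mg/L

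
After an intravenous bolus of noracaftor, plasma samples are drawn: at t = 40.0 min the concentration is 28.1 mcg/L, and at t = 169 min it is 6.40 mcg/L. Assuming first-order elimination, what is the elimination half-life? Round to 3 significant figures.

60.4 minutes

k = ln(C₁/C₂) / (t₂ − t₁) = ln(28.1/6.40) / (169 − 40.0)
  = 1.479 / 129.0 = 0.01147 min⁻¹
t½ = ln 2 / k = ln 2 / 0.01147 ≈ 60.4 minutes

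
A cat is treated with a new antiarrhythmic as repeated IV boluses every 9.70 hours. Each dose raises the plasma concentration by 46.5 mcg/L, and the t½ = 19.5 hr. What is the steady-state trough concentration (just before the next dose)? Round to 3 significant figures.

113 mcg/L

k = ln 2 / 19.5 = 0.03555 hr⁻¹
Fraction remaining after one interval: e^(−kτ) = e^(−0.03555 × 9.70) = 0.7084
R = 1 / (1 − 0.7084) = 3.429
Css,max = 46.5 × 3.429 = 159.4 mcg/L
Css,min = Css,max × e^(−kτ) = 159.4 × 0.7084 ≈ 113 mcg/L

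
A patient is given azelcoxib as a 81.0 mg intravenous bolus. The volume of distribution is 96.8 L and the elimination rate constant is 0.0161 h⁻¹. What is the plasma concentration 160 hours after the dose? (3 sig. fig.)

C₀ = dose / V = 81.0 / 96.8 = 0.8368 µg/mL
C(t) = C₀ e^(−kt) = 0.8368 × e^(−0.01610 × 160) = 0.8368 × e^(−2.576) = 0.8368 × 0.07608 ≈ 0.0637 µg/mL

0.0637 µg/mL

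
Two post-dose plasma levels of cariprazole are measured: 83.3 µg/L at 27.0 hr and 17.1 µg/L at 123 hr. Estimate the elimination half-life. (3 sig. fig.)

42.0 hours

k = ln(C₁/C₂) / (t₂ − t₁) = ln(83.3/17.1) / (123 − 27.0)
  = 1.583 / 96.00 = 0.01649 hr⁻¹
t½ = ln 2 / k = ln 2 / 0.01649 ≈ 42.0 hours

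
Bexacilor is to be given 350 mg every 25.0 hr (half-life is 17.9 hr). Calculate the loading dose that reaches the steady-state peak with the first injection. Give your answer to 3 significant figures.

564 mg

k = ln 2 / 17.9 = 0.03872 hr⁻¹
Accumulation ratio R = 1 / (1 − e^(−kτ)) = 1 / (1 − e^(−0.03872×25.0)) = 1 / (1 − 0.3798) = 1.612
Loading dose = maintenance dose × R = 350 × 1.612 ≈ 564 mg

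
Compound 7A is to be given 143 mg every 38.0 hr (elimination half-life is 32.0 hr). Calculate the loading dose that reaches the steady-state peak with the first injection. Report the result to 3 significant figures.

255 mg

k = ln 2 / 32.0 = 0.02166 hr⁻¹
Accumulation ratio R = 1 / (1 − e^(−kτ)) = 1 / (1 − e^(−0.02166×38.0)) = 1 / (1 − 0.4391) = 1.783
Loading dose = maintenance dose × R = 143 × 1.783 ≈ 255 mg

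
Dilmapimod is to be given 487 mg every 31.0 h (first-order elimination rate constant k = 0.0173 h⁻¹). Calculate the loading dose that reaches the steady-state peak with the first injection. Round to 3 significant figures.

1170 mg

Accumulation ratio R = 1 / (1 − e^(−kτ)) = 1 / (1 − e^(−0.01730×31.0)) = 1 / (1 − 0.5849) = 2.409
Loading dose = maintenance dose × R = 487 × 2.409 ≈ 1170 mg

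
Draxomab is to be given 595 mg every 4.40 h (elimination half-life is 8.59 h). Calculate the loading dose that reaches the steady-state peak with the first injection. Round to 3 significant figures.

1990 mg

k = ln 2 / 8.59 = 0.08069 h⁻¹
Accumulation ratio R = 1 / (1 − e^(−kτ)) = 1 / (1 − e^(−0.08069×4.40)) = 1 / (1 − 0.7011) = 3.346
Loading dose = maintenance dose × R = 595 × 3.346 ≈ 1990 mg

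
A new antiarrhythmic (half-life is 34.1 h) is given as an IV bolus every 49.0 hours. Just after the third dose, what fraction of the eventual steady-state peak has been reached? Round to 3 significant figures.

k = ln 2 / 34.1 = 0.02033 h⁻¹
f_n = 1 − e^(−nkτ) = 1 − e^(−3 × 0.02033 × 49.0) = 1 − e^(−2.988) = 1 − 0.05039 ≈ 0.950

0.950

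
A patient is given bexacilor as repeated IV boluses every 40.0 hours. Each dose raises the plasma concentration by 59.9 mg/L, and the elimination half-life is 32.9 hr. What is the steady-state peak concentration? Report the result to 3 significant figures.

k = ln 2 / 32.9 = 0.02107 hr⁻¹
Fraction remaining after one interval: e^(−kτ) = e^(−0.02107 × 40.0) = 0.4305
R = 1 / (1 − 0.4305) = 1.756
Css,max = 59.9 × 1.756 ≈ 105 mg/L

105 mg/L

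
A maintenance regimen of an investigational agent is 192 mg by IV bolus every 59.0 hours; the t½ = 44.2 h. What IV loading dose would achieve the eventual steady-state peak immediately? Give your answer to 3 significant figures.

k = ln 2 / 44.2 = 0.01568 h⁻¹
Accumulation ratio R = 1 / (1 − e^(−kτ)) = 1 / (1 − e^(−0.01568×59.0)) = 1 / (1 − 0.3964) = 1.657
Loading dose = maintenance dose × R = 192 × 1.657 ≈ 318 mg

318 mg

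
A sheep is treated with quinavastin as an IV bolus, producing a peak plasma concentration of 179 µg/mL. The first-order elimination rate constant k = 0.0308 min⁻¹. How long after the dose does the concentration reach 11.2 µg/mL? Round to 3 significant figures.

90.0 minutes

C(t) = C₀ e^(−kt)  ⇒  t = ln(C₀/C) / k
t = ln(179/11.2) / 0.03080 = 2.771 / 0.03080 ≈ 90.0 minutes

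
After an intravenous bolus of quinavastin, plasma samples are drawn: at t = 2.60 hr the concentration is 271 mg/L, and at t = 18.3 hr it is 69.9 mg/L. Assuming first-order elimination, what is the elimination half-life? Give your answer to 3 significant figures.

8.03 hours

k = ln(C₁/C₂) / (t₂ − t₁) = ln(271/69.9) / (18.3 − 2.60)
  = 1.355 / 15.70 = 0.08631 hr⁻¹
t½ = ln 2 / k = ln 2 / 0.08631 ≈ 8.03 hours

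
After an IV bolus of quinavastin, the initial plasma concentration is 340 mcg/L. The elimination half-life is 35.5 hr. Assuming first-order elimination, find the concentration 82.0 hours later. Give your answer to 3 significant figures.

68.6 mcg/L

k = ln 2 / 35.5 = 0.01953 hr⁻¹
C(t) = C₀ e^(−kt) = 340 × e^(−0.01953 × 82.0) = 340 × e^(−1.601) = 340 × 0.2017 ≈ 68.6 mcg/L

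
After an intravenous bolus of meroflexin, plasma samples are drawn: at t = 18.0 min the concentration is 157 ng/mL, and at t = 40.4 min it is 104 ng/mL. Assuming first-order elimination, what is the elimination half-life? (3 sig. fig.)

37.7 minutes

k = ln(C₁/C₂) / (t₂ − t₁) = ln(157/104) / (40.4 − 18.0)
  = 0.4119 / 22.40 = 0.01839 min⁻¹
t½ = ln 2 / k = ln 2 / 0.01839 ≈ 37.7 minutes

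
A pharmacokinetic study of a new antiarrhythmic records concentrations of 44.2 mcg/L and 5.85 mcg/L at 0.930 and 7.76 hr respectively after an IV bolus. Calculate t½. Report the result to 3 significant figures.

2.34 hours

k = ln(C₁/C₂) / (t₂ − t₁) = ln(44.2/5.85) / (7.76 − 0.930)
  = 2.022 / 6.830 = 0.2961 hr⁻¹
t½ = ln 2 / k = ln 2 / 0.2961 ≈ 2.34 hours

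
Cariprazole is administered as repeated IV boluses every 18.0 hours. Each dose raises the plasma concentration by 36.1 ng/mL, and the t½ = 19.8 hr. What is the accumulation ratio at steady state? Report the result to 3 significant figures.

k = ln 2 / 19.8 = 0.03501 hr⁻¹
Fraction remaining after one interval: e^(−kτ) = e^(−0.03501 × 18.0) = 0.5325
R = 1 / (1 − 0.5325) = 1 / 0.4675 ≈ 2.14

2.14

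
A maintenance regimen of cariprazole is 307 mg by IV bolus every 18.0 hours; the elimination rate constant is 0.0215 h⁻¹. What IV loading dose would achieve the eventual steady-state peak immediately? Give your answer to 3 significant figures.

Accumulation ratio R = 1 / (1 − e^(−kτ)) = 1 / (1 − e^(−0.02150×18.0)) = 1 / (1 − 0.6791) = 3.116
Loading dose = maintenance dose × R = 307 × 3.116 ≈ 957 mg

957 mg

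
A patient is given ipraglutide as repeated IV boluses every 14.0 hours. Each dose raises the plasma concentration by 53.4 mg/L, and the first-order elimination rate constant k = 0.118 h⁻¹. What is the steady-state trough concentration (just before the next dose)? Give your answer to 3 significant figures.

Fraction remaining after one interval: e^(−kτ) = e^(−0.1180 × 14.0) = 0.1917
R = 1 / (1 − 0.1917) = 1.237
Css,max = 53.4 × 1.237 = 66.06 mg/L
Css,min = Css,max × e^(−kτ) = 66.06 × 0.1917 ≈ 12.7 mg/L

12.7 mg/L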